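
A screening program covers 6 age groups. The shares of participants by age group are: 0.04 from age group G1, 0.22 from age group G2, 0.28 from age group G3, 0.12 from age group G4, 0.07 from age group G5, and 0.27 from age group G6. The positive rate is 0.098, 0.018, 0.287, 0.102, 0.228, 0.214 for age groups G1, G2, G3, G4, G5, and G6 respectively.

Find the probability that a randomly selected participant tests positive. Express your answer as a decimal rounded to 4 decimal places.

0.1742

By the law of total probability,
P(T) = P(T|G1)·P(G1) + P(T|G2)·P(G2) + P(T|G3)·P(G3) + P(T|G4)·P(G4) + P(T|G5)·P(G5) + P(T|G6)·P(G6)
      = 0.098·0.04 + 0.018·0.22 + 0.287·0.28 + 0.102·0.12 + 0.228·0.07 + 0.214·0.27
      = 0.00392 + 0.00396 + 0.08036 + 0.01224 + 0.01596 + 0.05778 = 0.17422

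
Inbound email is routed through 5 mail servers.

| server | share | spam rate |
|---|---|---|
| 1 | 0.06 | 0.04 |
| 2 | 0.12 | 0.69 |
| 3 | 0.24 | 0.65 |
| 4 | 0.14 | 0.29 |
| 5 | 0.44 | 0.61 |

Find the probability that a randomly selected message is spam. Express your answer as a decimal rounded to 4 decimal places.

By the law of total probability,
P(S) = P(S|1)·P(1) + P(S|2)·P(2) + P(S|3)·P(3) + P(S|4)·P(4) + P(S|5)·P(5)
      = 0.04·0.06 + 0.69·0.12 + 0.65·0.24 + 0.29·0.14 + 0.61·0.44
      = 0.0024 + 0.0828 + 0.156 + 0.0406 + 0.2684 = 0.5502

0.5502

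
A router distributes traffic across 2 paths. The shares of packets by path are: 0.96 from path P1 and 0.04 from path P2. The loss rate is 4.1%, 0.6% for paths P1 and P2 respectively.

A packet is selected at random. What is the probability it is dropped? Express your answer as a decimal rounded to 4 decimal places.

0.0396

Summing over the partition,
P(L) = P(L|P1)·P(P1) + P(L|P2)·P(P2)
      = 0.041·0.96 + 0.006·0.04
      = 0.03936 + 0.00024 = 0.0396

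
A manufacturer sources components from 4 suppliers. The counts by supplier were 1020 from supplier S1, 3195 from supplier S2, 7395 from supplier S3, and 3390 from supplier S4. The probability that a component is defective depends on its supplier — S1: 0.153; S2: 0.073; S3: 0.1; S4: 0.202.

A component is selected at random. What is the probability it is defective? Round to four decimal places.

0.1209

Total: 1020 + 3195 + 7395 + 3390 = 15000.
P(S1) = 1020/15000 = 0.068. P(S2) = 3195/15000 = 0.213. P(S3) = 7395/15000 = 0.493. P(S4) = 3390/15000 = 0.226.
P(D) = P(D|S1)·P(S1) + P(D|S2)·P(S2) + P(D|S3)·P(S3) + P(D|S4)·P(S4)
      = 0.153·0.068 + 0.073·0.213 + 0.1·0.493 + 0.202·0.226
      = 0.010404 + 0.015549 + 0.0493 + 0.045652 = 0.120905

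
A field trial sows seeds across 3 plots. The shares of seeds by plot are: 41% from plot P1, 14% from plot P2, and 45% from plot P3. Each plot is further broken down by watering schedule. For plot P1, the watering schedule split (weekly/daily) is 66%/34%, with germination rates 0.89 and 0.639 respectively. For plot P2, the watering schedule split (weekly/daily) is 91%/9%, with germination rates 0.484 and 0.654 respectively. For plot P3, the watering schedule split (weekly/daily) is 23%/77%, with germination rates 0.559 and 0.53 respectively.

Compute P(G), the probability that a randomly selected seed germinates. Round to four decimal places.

0.6413

P(G|P1) = 0.66·0.89 + 0.34·0.639 = 0.5874 + 0.21726 = 0.80466
P(G|P2) = 0.91·0.484 + 0.09·0.654 = 0.44044 + 0.05886 = 0.4993
P(G|P3) = 0.23·0.559 + 0.77·0.53 = 0.12857 + 0.4081 = 0.53667
By total probability over the outer partition,
P(G) = 0.41·0.80466 + 0.14·0.4993 + 0.45·0.53667
      = 0.3299106 + 0.069902 + 0.2415015 = 0.6413141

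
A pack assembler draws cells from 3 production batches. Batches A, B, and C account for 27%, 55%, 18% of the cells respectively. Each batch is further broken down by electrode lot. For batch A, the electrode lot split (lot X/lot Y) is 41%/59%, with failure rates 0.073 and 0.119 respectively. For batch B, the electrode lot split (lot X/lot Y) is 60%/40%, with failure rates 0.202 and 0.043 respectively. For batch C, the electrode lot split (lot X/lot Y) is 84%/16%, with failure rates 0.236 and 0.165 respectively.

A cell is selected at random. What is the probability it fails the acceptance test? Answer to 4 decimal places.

P(F|A) = 0.41·0.073 + 0.59·0.119 = 0.02993 + 0.07021 = 0.10014
P(F|B) = 0.6·0.202 + 0.4·0.043 = 0.1212 + 0.0172 = 0.1384
P(F|C) = 0.84·0.236 + 0.16·0.165 = 0.19824 + 0.0264 = 0.22464
Then overall,
P(F) = 0.27·0.10014 + 0.55·0.1384 + 0.18·0.22464
      = 0.0270378 + 0.07612 + 0.0404352 = 0.143593

0.1436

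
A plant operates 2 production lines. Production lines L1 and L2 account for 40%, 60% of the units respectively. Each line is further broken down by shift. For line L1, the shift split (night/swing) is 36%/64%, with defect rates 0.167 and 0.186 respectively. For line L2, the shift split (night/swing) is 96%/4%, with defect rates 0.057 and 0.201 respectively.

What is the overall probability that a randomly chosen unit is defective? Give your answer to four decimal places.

0.1093

P(D|L1) = 0.36·0.167 + 0.64·0.186 = 0.06012 + 0.11904 = 0.17916
P(D|L2) = 0.96·0.057 + 0.04·0.201 = 0.05472 + 0.00804 = 0.06276
By total probability over the outer partition,
P(D) = 0.4·0.17916 + 0.6·0.06276
      = 0.071664 + 0.037656 = 0.10932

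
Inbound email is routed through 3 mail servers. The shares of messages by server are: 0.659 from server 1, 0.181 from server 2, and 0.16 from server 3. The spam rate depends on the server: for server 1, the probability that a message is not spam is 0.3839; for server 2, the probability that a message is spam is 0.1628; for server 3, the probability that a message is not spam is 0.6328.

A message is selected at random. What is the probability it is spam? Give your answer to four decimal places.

0.4942

P(S|1) = 1 − 0.3839 = 0.6161.
P(S|3) = 1 − 0.6328 = 0.3672.
Summing over the partition,
P(S) = P(S|1)·P(1) + P(S|2)·P(2) + P(S|3)·P(3)
      = 0.6161·0.659 + 0.1628·0.181 + 0.3672·0.16
      = 0.4060099 + 0.0294668 + 0.058752 = 0.4942287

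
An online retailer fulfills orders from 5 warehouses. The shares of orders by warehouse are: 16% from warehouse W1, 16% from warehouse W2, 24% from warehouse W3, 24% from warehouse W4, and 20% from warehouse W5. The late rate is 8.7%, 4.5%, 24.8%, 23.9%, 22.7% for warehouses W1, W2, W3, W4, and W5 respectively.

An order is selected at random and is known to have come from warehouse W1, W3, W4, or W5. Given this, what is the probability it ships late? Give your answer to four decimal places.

P(L|S) ≈ 0.2098

Let S = {W1, W3, W4, W5}.
P(S) = 0.16 + 0.24 + 0.24 + 0.2 = 0.84.
P(L ∩ S) = 0.087·0.16 + 0.248·0.24 + 0.239·0.24 + 0.227·0.2 = 0.01392 + 0.05952 + 0.05736 + 0.0454 = 0.1762.
P(L | S) = 0.1762 / 0.84 = 0.209762…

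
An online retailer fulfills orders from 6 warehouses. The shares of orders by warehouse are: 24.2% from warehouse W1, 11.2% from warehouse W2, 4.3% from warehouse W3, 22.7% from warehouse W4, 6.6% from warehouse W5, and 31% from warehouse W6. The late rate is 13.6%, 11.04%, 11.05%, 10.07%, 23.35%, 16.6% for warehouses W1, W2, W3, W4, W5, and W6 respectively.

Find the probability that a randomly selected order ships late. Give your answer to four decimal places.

P(L) ≈ 0.1398

P(L) = P(L|W1)·P(W1) + P(L|W2)·P(W2) + P(L|W3)·P(W3) + P(L|W4)·P(W4) + P(L|W5)·P(W5) + P(L|W6)·P(W6)
      = 0.136·0.242 + 0.1104·0.112 + 0.1105·0.043 + 0.1007·0.227 + 0.2335·0.066 + 0.166·0.31
      = 0.032912 + 0.0123648 + 0.0047515 + 0.0228589 + 0.015411 + 0.05146 = 0.1397582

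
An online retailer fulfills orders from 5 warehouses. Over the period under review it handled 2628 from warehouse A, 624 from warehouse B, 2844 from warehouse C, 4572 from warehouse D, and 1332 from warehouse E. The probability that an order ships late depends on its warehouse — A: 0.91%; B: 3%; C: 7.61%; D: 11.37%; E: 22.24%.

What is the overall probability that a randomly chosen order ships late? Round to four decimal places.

Total: 2628 + 624 + 2844 + 4572 + 1332 = 12000.
P(A) = 2628/12000 = 0.219. P(B) = 624/12000 = 0.052. P(C) = 2844/12000 = 0.237. P(D) = 4572/12000 = 0.381. P(E) = 1332/12000 = 0.111.
P(L) = P(L|A)·P(A) + P(L|B)·P(B) + P(L|C)·P(C) + P(L|D)·P(D) + P(L|E)·P(E)
      = 0.0091·0.219 + 0.03·0.052 + 0.0761·0.237 + 0.1137·0.381 + 0.2224·0.111
      = 0.0019929 + 0.00156 + 0.0180357 + 0.0433197 + 0.0246864 = 0.0895947

P(L) ≈ 0.0896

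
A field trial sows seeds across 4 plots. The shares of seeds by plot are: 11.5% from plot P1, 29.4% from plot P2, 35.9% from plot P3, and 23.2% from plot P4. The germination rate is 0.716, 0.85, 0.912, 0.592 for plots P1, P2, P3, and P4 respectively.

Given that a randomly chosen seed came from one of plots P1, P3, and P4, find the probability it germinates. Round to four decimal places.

Let S = {P1, P3, P4}.
P(S) = 0.115 + 0.359 + 0.232 = 0.706.
P(G ∩ S) = 0.716·0.115 + 0.912·0.359 + 0.592·0.232 = 0.08234 + 0.327408 + 0.137344 = 0.547092.
P(G | S) = 0.547092 / 0.706 = 0.774918…

0.7749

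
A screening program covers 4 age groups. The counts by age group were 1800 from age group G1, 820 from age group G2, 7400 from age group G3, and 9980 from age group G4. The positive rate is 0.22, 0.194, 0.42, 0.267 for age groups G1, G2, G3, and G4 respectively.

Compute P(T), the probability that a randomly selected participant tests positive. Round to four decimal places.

Total: 1800 + 820 + 7400 + 9980 = 20000.
P(G1) = 1800/20000 = 0.09. P(G2) = 820/20000 = 0.041. P(G3) = 7400/20000 = 0.37. P(G4) = 9980/20000 = 0.499.
By the law of total probability,
P(T) = P(T|G1)·P(G1) + P(T|G2)·P(G2) + P(T|G3)·P(G3) + P(T|G4)·P(G4)
      = 0.22·0.09 + 0.194·0.041 + 0.42·0.37 + 0.267·0.499
      = 0.0198 + 0.007954 + 0.1554 + 0.133233 = 0.316387

0.3164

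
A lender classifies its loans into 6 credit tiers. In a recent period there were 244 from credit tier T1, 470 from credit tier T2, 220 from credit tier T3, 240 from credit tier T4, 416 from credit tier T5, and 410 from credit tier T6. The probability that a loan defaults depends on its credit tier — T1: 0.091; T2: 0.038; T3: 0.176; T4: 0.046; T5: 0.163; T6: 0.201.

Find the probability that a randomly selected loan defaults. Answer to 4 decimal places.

0.1200

Total: 244 + 470 + 220 + 240 + 416 + 410 = 2000.
P(T1) = 244/2000 = 0.122. P(T2) = 470/2000 = 0.235. P(T3) = 220/2000 = 0.11. P(T4) = 240/2000 = 0.12. P(T5) = 416/2000 = 0.208. P(T6) = 410/2000 = 0.205.
P(D) = P(D|T1)·P(T1) + P(D|T2)·P(T2) + P(D|T3)·P(T3) + P(D|T4)·P(T4) + P(D|T5)·P(T5) + P(D|T6)·P(T6)
      = 0.091·0.122 + 0.038·0.235 + 0.176·0.11 + 0.046·0.12 + 0.163·0.208 + 0.201·0.205
      = 0.011102 + 0.00893 + 0.01936 + 0.00552 + 0.033904 + 0.041205 = 0.120021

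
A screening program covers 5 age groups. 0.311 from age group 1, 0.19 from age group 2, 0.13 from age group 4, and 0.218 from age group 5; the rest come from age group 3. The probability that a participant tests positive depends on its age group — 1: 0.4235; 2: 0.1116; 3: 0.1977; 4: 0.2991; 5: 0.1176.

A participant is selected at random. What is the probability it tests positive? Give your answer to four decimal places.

0.2473

P(3) = 1 − (0.311 + 0.19 + 0.13 + 0.218) = 0.151.
By the law of total probability,
P(T) = P(T|1)·P(1) + P(T|2)·P(2) + P(T|3)·P(3) + P(T|4)·P(4) + P(T|5)·P(5)
      = 0.4235·0.311 + 0.1116·0.19 + 0.1977·0.151 + 0.2991·0.13 + 0.1176·0.218
      = 0.1317085 + 0.021204 + 0.0298527 + 0.038883 + 0.0256368 = 0.247285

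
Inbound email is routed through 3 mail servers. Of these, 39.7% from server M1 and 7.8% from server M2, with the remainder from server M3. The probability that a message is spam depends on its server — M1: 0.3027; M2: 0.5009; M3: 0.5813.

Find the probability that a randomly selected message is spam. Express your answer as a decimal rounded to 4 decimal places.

P(S) ≈ 0.4644

P(M3) = 1 − (0.397 + 0.078) = 0.525.
By the law of total probability,
P(S) = P(S|M1)·P(M1) + P(S|M2)·P(M2) + P(S|M3)·P(M3)
      = 0.3027·0.397 + 0.5009·0.078 + 0.5813·0.525
      = 0.1201719 + 0.0390702 + 0.3051825 = 0.4644246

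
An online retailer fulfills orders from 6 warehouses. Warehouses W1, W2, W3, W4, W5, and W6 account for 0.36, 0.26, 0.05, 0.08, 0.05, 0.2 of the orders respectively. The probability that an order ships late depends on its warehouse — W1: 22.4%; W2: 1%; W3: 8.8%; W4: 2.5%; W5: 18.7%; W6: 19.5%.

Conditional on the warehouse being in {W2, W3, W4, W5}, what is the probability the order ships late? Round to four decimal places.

P(L|S) ≈ 0.0417

Let S = {W2, W3, W4, W5}.
P(S) = 0.26 + 0.05 + 0.08 + 0.05 = 0.44.
P(L ∩ S) = 0.01·0.26 + 0.088·0.05 + 0.025·0.08 + 0.187·0.05 = 0.0026 + 0.0044 + 0.002 + 0.00935 = 0.01835.
P(L | S) = 0.01835 / 0.44 = 0.041705…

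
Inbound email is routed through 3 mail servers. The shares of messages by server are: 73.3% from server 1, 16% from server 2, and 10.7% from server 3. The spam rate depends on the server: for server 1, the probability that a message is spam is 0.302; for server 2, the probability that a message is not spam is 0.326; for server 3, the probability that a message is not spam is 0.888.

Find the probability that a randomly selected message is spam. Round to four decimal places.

P(S|2) = 1 − 0.326 = 0.674.
P(S|3) = 1 − 0.888 = 0.112.
P(S) = P(S|1)·P(1) + P(S|2)·P(2) + P(S|3)·P(3)
      = 0.302·0.733 + 0.674·0.16 + 0.112·0.107
      = 0.221366 + 0.10784 + 0.011984 = 0.34119

P(S) ≈ 0.3412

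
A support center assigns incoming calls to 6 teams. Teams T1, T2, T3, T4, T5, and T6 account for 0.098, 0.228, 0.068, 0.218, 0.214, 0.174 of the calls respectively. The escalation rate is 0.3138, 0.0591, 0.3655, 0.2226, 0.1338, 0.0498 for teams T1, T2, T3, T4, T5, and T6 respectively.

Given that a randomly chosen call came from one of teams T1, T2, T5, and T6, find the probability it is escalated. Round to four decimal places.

Let S = {T1, T2, T5, T6}.
P(S) = 0.098 + 0.228 + 0.214 + 0.174 = 0.714.
P(E ∩ S) = 0.3138·0.098 + 0.0591·0.228 + 0.1338·0.214 + 0.0498·0.174 = 0.0307524 + 0.0134748 + 0.0286332 + 0.0086652 = 0.0815256.
P(E | S) = 0.0815256 / 0.714 = 0.114182…

P(E|S) ≈ 0.1142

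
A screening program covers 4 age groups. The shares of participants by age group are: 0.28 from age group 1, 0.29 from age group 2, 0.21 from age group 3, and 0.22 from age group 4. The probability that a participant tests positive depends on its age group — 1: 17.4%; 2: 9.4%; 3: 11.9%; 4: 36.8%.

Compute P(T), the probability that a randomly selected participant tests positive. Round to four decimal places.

P(T) ≈ 0.1819

P(T) = P(T|1)·P(1) + P(T|2)·P(2) + P(T|3)·P(3) + P(T|4)·P(4)
      = 0.174·0.28 + 0.094·0.29 + 0.119·0.21 + 0.368·0.22
      = 0.04872 + 0.02726 + 0.02499 + 0.08096 = 0.18193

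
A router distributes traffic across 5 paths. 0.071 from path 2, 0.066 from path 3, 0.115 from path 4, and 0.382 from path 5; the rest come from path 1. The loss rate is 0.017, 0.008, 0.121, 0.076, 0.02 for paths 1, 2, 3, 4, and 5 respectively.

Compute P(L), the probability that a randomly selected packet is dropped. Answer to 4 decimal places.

P(1) = 1 − (0.071 + 0.066 + 0.115 + 0.382) = 0.366.
Summing over the partition,
P(L) = P(L|1)·P(1) + P(L|2)·P(2) + P(L|3)·P(3) + P(L|4)·P(4) + P(L|5)·P(5)
      = 0.017·0.366 + 0.008·0.071 + 0.121·0.066 + 0.076·0.115 + 0.02·0.382
      = 0.006222 + 0.000568 + 0.007986 + 0.00874 + 0.00764 = 0.031156

P(L) ≈ 0.0312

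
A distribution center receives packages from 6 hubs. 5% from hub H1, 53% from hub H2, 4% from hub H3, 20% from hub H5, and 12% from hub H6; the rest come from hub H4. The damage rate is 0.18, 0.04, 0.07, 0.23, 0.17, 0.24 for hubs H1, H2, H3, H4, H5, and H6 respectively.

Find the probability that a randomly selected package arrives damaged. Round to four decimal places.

P(H4) = 1 − (0.05 + 0.53 + 0.04 + 0.2 + 0.12) = 0.06.
Summing over the partition,
P(D) = P(D|H1)·P(H1) + P(D|H2)·P(H2) + P(D|H3)·P(H3) + P(D|H4)·P(H4) + P(D|H5)·P(H5) + P(D|H6)·P(H6)
      = 0.18·0.05 + 0.04·0.53 + 0.07·0.04 + 0.23·0.06 + 0.17·0.2 + 0.24·0.12
      = 0.009 + 0.0212 + 0.0028 + 0.0138 + 0.034 + 0.0288 = 0.1096

0.1096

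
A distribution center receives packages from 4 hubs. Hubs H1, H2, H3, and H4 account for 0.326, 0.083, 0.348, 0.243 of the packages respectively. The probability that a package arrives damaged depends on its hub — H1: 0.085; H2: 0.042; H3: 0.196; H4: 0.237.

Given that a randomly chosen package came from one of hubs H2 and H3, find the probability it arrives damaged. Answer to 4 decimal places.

Let S = {H2, H3}.
P(S) = 0.083 + 0.348 = 0.431.
P(D ∩ S) = 0.042·0.083 + 0.196·0.348 = 0.003486 + 0.068208 = 0.071694.
P(D | S) = 0.071694 / 0.431 = 0.166343…

0.1663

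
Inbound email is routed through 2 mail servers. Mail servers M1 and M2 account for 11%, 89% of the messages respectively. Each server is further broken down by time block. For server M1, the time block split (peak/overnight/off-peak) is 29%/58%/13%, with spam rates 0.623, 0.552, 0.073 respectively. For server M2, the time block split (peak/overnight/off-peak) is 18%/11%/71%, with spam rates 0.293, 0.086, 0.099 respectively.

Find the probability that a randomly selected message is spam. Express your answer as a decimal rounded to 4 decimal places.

P(S|M1) = 0.29·0.623 + 0.58·0.552 + 0.13·0.073 = 0.18067 + 0.32016 + 0.00949 = 0.51032
P(S|M2) = 0.18·0.293 + 0.11·0.086 + 0.71·0.099 = 0.05274 + 0.00946 + 0.07029 = 0.13249
By total probability over the outer partition,
P(S) = 0.11·0.51032 + 0.89·0.13249
      = 0.0561352 + 0.1179161 = 0.1740513

0.1741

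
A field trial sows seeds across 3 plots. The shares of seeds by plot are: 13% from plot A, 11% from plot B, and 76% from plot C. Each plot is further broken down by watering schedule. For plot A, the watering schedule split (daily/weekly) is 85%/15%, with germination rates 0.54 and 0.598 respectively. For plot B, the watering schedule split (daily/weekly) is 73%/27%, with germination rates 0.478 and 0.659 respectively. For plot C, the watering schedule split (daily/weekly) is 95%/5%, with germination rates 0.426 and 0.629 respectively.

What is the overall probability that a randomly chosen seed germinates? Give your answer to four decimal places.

P(G|A) = 0.85·0.54 + 0.15·0.598 = 0.459 + 0.0897 = 0.5487
P(G|B) = 0.73·0.478 + 0.27·0.659 = 0.34894 + 0.17793 = 0.52687
P(G|C) = 0.95·0.426 + 0.05·0.629 = 0.4047 + 0.03145 = 0.43615
Then overall,
P(G) = 0.13·0.5487 + 0.11·0.52687 + 0.76·0.43615
      = 0.071331 + 0.0579557 + 0.331474 = 0.4607607

P(G) ≈ 0.4608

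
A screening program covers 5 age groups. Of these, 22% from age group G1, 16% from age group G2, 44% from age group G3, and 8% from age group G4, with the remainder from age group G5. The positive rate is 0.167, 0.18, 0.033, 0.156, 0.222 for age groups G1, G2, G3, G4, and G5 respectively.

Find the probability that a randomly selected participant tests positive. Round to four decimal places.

P(G5) = 1 − (0.22 + 0.16 + 0.44 + 0.08) = 0.1.
By the law of total probability,
P(T) = P(T|G1)·P(G1) + P(T|G2)·P(G2) + P(T|G3)·P(G3) + P(T|G4)·P(G4) + P(T|G5)·P(G5)
      = 0.167·0.22 + 0.18·0.16 + 0.033·0.44 + 0.156·0.08 + 0.222·0.1
      = 0.03674 + 0.0288 + 0.01452 + 0.01248 + 0.0222 = 0.11474

P(T) ≈ 0.1147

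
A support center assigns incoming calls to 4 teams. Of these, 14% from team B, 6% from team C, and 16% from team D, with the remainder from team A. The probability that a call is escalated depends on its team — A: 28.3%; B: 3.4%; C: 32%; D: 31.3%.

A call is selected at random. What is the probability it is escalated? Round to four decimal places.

P(E) ≈ 0.2552

P(A) = 1 − (0.14 + 0.06 + 0.16) = 0.64.
By the law of total probability,
P(E) = P(E|A)·P(A) + P(E|B)·P(B) + P(E|C)·P(C) + P(E|D)·P(D)
      = 0.283·0.64 + 0.034·0.14 + 0.32·0.06 + 0.313·0.16
      = 0.18112 + 0.00476 + 0.0192 + 0.05008 = 0.25516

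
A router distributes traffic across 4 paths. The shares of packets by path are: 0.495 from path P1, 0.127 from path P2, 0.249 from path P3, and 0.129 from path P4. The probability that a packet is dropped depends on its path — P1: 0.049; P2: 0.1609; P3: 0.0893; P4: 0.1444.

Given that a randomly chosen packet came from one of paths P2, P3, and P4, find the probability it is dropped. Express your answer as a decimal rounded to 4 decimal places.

Let S = {P2, P3, P4}.
P(S) = 0.127 + 0.249 + 0.129 = 0.505.
P(L ∩ S) = 0.1609·0.127 + 0.0893·0.249 + 0.1444·0.129 = 0.0204343 + 0.0222357 + 0.0186276 = 0.0612976.
P(L | S) = 0.0612976 / 0.505 = 0.121381…

0.1214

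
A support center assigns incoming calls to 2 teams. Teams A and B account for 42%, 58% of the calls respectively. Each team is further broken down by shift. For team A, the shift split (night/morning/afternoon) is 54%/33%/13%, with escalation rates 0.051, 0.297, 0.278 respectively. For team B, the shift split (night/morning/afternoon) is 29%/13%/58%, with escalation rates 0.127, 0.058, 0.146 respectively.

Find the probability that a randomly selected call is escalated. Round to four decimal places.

0.1428

P(E|A) = 0.54·0.051 + 0.33·0.297 + 0.13·0.278 = 0.02754 + 0.09801 + 0.03614 = 0.16169
P(E|B) = 0.29·0.127 + 0.13·0.058 + 0.58·0.146 = 0.03683 + 0.00754 + 0.08468 = 0.12905
By total probability over the outer partition,
P(E) = 0.42·0.16169 + 0.58·0.12905
      = 0.0679098 + 0.074849 = 0.1427588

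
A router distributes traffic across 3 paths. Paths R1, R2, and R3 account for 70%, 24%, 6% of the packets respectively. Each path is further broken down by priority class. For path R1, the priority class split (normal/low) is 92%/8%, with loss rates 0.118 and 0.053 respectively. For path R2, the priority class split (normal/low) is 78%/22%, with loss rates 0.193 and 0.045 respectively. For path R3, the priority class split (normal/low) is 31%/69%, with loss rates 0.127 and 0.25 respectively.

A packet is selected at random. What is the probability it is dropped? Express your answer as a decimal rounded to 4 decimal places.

0.1302

P(L|R1) = 0.92·0.118 + 0.08·0.053 = 0.10856 + 0.00424 = 0.1128
P(L|R2) = 0.78·0.193 + 0.22·0.045 = 0.15054 + 0.0099 = 0.16044
P(L|R3) = 0.31·0.127 + 0.69·0.25 = 0.03937 + 0.1725 = 0.21187
By total probability over the outer partition,
P(L) = 0.7·0.1128 + 0.24·0.16044 + 0.06·0.21187
      = 0.07896 + 0.0385056 + 0.0127122 = 0.1301778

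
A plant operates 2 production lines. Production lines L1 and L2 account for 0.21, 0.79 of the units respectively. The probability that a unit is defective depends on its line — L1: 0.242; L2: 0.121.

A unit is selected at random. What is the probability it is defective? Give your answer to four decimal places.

P(D) ≈ 0.1464

By the law of total probability,
P(D) = P(D|L1)·P(L1) + P(D|L2)·P(L2)
      = 0.242·0.21 + 0.121·0.79
      = 0.05082 + 0.09559 = 0.14641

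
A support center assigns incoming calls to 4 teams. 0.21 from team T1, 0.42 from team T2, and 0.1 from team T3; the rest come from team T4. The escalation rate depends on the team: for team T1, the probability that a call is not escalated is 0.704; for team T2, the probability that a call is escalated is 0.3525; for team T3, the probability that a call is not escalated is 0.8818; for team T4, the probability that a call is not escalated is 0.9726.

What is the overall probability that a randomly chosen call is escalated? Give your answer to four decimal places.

0.2294

P(T4) = 1 − (0.21 + 0.42 + 0.1) = 0.27.
P(E|T1) = 1 − 0.704 = 0.296.
P(E|T3) = 1 − 0.8818 = 0.1182.
P(E|T4) = 1 − 0.9726 = 0.0274.
P(E) = P(E|T1)·P(T1) + P(E|T2)·P(T2) + P(E|T3)·P(T3) + P(E|T4)·P(T4)
      = 0.296·0.21 + 0.3525·0.42 + 0.1182·0.1 + 0.0274·0.27
      = 0.06216 + 0.14805 + 0.01182 + 0.007398 = 0.229428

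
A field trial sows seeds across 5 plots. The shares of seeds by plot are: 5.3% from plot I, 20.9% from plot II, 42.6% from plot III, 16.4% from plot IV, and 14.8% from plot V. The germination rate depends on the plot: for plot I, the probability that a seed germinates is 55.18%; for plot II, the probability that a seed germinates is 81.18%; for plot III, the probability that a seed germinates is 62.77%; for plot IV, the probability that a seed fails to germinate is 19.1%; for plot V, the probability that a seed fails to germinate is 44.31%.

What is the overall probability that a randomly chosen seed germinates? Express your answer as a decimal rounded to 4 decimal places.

P(G|IV) = 1 − 0.191 = 0.809.
P(G|V) = 1 − 0.4431 = 0.5569.
Summing over the partition,
P(G) = P(G|I)·P(I) + P(G|II)·P(II) + P(G|III)·P(III) + P(G|IV)·P(IV) + P(G|V)·P(V)
      = 0.5518·0.053 + 0.8118·0.209 + 0.6277·0.426 + 0.809·0.164 + 0.5569·0.148
      = 0.0292454 + 0.1696662 + 0.2674002 + 0.132676 + 0.0824212 = 0.681409

0.6814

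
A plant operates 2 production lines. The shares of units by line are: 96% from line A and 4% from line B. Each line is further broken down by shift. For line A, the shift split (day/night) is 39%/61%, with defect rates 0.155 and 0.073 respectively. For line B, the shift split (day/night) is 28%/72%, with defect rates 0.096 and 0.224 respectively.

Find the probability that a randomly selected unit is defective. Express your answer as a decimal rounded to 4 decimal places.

0.1083

P(D|A) = 0.39·0.155 + 0.61·0.073 = 0.06045 + 0.04453 = 0.10498
P(D|B) = 0.28·0.096 + 0.72·0.224 = 0.02688 + 0.16128 = 0.18816
By total probability over the outer partition,
P(D) = 0.96·0.10498 + 0.04·0.18816
      = 0.1007808 + 0.0075264 = 0.1083072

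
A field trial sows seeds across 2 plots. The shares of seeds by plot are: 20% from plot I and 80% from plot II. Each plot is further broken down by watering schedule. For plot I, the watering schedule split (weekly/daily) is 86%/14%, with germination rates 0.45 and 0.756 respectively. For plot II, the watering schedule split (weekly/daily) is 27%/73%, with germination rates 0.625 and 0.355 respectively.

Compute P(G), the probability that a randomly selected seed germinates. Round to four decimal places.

P(G) ≈ 0.4409

P(G|I) = 0.86·0.45 + 0.14·0.756 = 0.387 + 0.10584 = 0.49284
P(G|II) = 0.27·0.625 + 0.73·0.355 = 0.16875 + 0.25915 = 0.4279
Then overall,
P(G) = 0.2·0.49284 + 0.8·0.4279
      = 0.098568 + 0.34232 = 0.440888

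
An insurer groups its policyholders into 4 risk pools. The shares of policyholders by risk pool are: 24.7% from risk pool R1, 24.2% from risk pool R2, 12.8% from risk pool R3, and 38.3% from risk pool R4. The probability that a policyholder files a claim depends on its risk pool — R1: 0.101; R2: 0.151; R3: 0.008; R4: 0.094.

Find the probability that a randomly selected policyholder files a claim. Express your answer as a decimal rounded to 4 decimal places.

P(C) = P(C|R1)·P(R1) + P(C|R2)·P(R2) + P(C|R3)·P(R3) + P(C|R4)·P(R4)
      = 0.101·0.247 + 0.151·0.242 + 0.008·0.128 + 0.094·0.383
      = 0.024947 + 0.036542 + 0.001024 + 0.036002 = 0.098515

P(C) ≈ 0.0985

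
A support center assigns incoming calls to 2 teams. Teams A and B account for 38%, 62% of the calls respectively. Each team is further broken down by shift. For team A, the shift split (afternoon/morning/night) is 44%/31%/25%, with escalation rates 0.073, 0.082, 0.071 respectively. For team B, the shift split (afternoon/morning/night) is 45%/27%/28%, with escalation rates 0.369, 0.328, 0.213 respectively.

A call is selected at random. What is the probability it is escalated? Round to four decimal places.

P(E|A) = 0.44·0.073 + 0.31·0.082 + 0.25·0.071 = 0.03212 + 0.02542 + 0.01775 = 0.07529
P(E|B) = 0.45·0.369 + 0.27·0.328 + 0.28·0.213 = 0.16605 + 0.08856 + 0.05964 = 0.31425
Then overall,
P(E) = 0.38·0.07529 + 0.62·0.31425
      = 0.0286102 + 0.194835 = 0.2234452

P(E) ≈ 0.2234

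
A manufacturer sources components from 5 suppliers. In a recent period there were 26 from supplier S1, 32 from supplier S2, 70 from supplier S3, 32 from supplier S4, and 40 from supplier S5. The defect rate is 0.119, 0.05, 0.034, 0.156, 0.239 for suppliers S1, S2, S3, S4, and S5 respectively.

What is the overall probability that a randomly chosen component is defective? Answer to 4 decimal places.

Total: 26 + 32 + 70 + 32 + 40 = 200.
P(S1) = 26/200 = 0.13. P(S2) = 32/200 = 0.16. P(S3) = 70/200 = 0.35. P(S4) = 32/200 = 0.16. P(S5) = 40/200 = 0.2.
P(D) = P(D|S1)·P(S1) + P(D|S2)·P(S2) + P(D|S3)·P(S3) + P(D|S4)·P(S4) + P(D|S5)·P(S5)
      = 0.119·0.13 + 0.05·0.16 + 0.034·0.35 + 0.156·0.16 + 0.239·0.2
      = 0.01547 + 0.008 + 0.0119 + 0.02496 + 0.0478 = 0.10813

0.1081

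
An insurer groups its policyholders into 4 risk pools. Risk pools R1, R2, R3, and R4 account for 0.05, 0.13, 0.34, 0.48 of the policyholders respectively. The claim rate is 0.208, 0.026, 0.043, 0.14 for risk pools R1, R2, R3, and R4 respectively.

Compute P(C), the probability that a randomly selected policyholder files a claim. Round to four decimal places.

Using total probability over the partition,
P(C) = P(C|R1)·P(R1) + P(C|R2)·P(R2) + P(C|R3)·P(R3) + P(C|R4)·P(R4)
      = 0.208·0.05 + 0.026·0.13 + 0.043·0.34 + 0.14·0.48
      = 0.0104 + 0.00338 + 0.01462 + 0.0672 = 0.0956

0.0956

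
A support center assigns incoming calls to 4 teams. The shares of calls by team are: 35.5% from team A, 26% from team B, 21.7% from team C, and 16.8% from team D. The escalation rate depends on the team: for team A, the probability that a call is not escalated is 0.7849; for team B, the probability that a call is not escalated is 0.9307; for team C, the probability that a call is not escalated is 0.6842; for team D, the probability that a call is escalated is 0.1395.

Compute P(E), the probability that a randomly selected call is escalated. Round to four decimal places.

P(E) ≈ 0.1863

P(E|A) = 1 − 0.7849 = 0.2151.
P(E|B) = 1 − 0.9307 = 0.0693.
P(E|C) = 1 − 0.6842 = 0.3158.
Using total probability over the partition,
P(E) = P(E|A)·P(A) + P(E|B)·P(B) + P(E|C)·P(C) + P(E|D)·P(D)
      = 0.2151·0.355 + 0.0693·0.26 + 0.3158·0.217 + 0.1395·0.168
      = 0.0763605 + 0.018018 + 0.0685286 + 0.023436 = 0.1863431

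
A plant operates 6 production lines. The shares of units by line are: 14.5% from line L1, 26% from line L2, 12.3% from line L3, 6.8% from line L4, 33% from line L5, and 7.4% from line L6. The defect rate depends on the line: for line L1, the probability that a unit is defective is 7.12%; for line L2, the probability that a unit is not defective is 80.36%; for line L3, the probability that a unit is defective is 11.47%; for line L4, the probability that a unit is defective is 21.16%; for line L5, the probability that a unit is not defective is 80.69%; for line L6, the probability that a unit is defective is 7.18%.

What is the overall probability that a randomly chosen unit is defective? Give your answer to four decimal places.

P(D|L2) = 1 − 0.8036 = 0.1964.
P(D|L5) = 1 − 0.8069 = 0.1931.
P(D) = P(D|L1)·P(L1) + P(D|L2)·P(L2) + P(D|L3)·P(L3) + P(D|L4)·P(L4) + P(D|L5)·P(L5) + P(D|L6)·P(L6)
      = 0.0712·0.145 + 0.1964·0.26 + 0.1147·0.123 + 0.2116·0.068 + 0.1931·0.33 + 0.0718·0.074
      = 0.010324 + 0.051064 + 0.0141081 + 0.0143888 + 0.063723 + 0.0053132 = 0.1589211

P(D) ≈ 0.1589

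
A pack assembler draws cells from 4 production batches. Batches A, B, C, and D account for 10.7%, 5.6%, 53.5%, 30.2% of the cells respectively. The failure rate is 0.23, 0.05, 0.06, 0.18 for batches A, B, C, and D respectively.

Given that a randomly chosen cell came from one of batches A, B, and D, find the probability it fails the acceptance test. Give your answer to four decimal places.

Let S = {A, B, D}.
P(S) = 0.107 + 0.056 + 0.302 = 0.465.
P(F ∩ S) = 0.23·0.107 + 0.05·0.056 + 0.18·0.302 = 0.02461 + 0.0028 + 0.05436 = 0.08177.
P(F | S) = 0.08177 / 0.465 = 0.175849…

0.1758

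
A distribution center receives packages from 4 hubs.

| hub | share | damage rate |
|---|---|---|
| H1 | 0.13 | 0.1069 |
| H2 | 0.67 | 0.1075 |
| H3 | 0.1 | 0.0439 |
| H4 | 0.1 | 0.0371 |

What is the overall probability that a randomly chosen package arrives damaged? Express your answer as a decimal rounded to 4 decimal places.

0.0940

Summing over the partition,
P(D) = P(D|H1)·P(H1) + P(D|H2)·P(H2) + P(D|H3)·P(H3) + P(D|H4)·P(H4)
      = 0.1069·0.13 + 0.1075·0.67 + 0.0439·0.1 + 0.0371·0.1
      = 0.013897 + 0.072025 + 0.00439 + 0.00371 = 0.094022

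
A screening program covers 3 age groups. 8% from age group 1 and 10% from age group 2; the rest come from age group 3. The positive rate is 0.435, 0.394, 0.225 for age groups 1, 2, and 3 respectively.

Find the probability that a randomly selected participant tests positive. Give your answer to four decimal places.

P(3) = 1 − (0.08 + 0.1) = 0.82.
P(T) = P(T|1)·P(1) + P(T|2)·P(2) + P(T|3)·P(3)
      = 0.435·0.08 + 0.394·0.1 + 0.225·0.82
      = 0.0348 + 0.0394 + 0.1845 = 0.2587

P(T) ≈ 0.2587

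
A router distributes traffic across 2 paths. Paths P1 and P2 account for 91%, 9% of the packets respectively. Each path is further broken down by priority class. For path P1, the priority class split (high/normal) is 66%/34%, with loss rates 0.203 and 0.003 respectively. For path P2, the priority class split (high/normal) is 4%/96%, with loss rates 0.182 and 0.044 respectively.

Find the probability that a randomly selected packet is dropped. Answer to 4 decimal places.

P(L|P1) = 0.66·0.203 + 0.34·0.003 = 0.13398 + 0.00102 = 0.135
P(L|P2) = 0.04·0.182 + 0.96·0.044 = 0.00728 + 0.04224 = 0.04952
Then overall,
P(L) = 0.91·0.135 + 0.09·0.04952
      = 0.12285 + 0.0044568 = 0.1273068

P(L) ≈ 0.1273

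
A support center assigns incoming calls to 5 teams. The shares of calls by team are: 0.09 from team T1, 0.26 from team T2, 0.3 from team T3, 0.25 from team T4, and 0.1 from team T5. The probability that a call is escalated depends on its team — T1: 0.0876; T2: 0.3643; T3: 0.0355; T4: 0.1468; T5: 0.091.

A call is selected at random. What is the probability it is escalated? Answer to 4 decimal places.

P(E) = P(E|T1)·P(T1) + P(E|T2)·P(T2) + P(E|T3)·P(T3) + P(E|T4)·P(T4) + P(E|T5)·P(T5)
      = 0.0876·0.09 + 0.3643·0.26 + 0.0355·0.3 + 0.1468·0.25 + 0.091·0.1
      = 0.007884 + 0.094718 + 0.01065 + 0.0367 + 0.0091 = 0.159052

0.1591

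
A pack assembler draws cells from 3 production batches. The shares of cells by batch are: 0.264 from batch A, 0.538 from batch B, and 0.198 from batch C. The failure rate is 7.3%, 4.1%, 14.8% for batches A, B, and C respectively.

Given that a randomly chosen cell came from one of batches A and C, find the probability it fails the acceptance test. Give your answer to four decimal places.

Let S = {A, C}.
P(S) = 0.264 + 0.198 = 0.462.
P(F ∩ S) = 0.073·0.264 + 0.148·0.198 = 0.019272 + 0.029304 = 0.048576.
P(F | S) = 0.048576 / 0.462 = 0.105143…

P(F|S) ≈ 0.1051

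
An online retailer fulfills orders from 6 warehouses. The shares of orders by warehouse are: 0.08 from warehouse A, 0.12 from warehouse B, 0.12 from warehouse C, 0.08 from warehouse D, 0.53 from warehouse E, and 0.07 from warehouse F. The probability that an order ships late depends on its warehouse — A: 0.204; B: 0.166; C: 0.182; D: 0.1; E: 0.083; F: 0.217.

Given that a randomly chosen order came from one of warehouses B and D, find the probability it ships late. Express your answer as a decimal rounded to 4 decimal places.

Let S = {B, D}.
P(S) = 0.12 + 0.08 = 0.2.
P(L ∩ S) = 0.166·0.12 + 0.1·0.08 = 0.01992 + 0.008 = 0.02792.
P(L | S) = 0.02792 / 0.2 = 0.139600…

0.1396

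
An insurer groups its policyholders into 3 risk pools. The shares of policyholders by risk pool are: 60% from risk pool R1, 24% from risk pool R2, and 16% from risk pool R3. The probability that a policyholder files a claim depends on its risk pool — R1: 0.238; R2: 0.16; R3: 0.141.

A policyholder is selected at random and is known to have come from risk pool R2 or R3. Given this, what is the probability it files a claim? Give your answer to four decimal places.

Let S = {R2, R3}.
P(S) = 0.24 + 0.16 = 0.4.
P(C ∩ S) = 0.16·0.24 + 0.141·0.16 = 0.0384 + 0.02256 = 0.06096.
P(C | S) = 0.06096 / 0.4 = 0.152400…

0.1524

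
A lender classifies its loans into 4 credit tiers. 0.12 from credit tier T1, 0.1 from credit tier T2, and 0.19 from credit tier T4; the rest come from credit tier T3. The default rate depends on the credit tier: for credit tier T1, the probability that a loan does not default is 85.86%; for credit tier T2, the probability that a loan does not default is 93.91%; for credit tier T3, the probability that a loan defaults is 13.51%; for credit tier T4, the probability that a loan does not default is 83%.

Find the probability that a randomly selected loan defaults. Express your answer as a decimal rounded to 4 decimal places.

P(T3) = 1 − (0.12 + 0.1 + 0.19) = 0.59.
P(D|T1) = 1 − 0.8586 = 0.1414.
P(D|T2) = 1 − 0.9391 = 0.0609.
P(D|T4) = 1 − 0.83 = 0.17.
P(D) = P(D|T1)·P(T1) + P(D|T2)·P(T2) + P(D|T3)·P(T3) + P(D|T4)·P(T4)
      = 0.1414·0.12 + 0.0609·0.1 + 0.1351·0.59 + 0.17·0.19
      = 0.016968 + 0.00609 + 0.079709 + 0.0323 = 0.135067

P(D) ≈ 0.1351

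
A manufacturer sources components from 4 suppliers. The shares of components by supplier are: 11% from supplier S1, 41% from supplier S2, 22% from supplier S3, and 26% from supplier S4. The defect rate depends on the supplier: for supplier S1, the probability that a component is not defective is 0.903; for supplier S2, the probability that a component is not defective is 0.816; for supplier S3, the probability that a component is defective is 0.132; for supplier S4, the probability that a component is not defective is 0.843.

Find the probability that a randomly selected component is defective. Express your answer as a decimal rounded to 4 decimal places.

P(D|S1) = 1 − 0.903 = 0.097.
P(D|S2) = 1 − 0.816 = 0.184.
P(D|S4) = 1 − 0.843 = 0.157.
P(D) = P(D|S1)·P(S1) + P(D|S2)·P(S2) + P(D|S3)·P(S3) + P(D|S4)·P(S4)
      = 0.097·0.11 + 0.184·0.41 + 0.132·0.22 + 0.157·0.26
      = 0.01067 + 0.07544 + 0.02904 + 0.04082 = 0.15597

0.1560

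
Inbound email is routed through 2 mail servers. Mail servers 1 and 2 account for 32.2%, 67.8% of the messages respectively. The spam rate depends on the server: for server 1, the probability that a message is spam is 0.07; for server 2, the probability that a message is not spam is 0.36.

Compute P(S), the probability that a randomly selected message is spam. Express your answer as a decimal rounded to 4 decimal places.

0.4565

P(S|2) = 1 − 0.36 = 0.64.
Using total probability over the partition,
P(S) = P(S|1)·P(1) + P(S|2)·P(2)
      = 0.07·0.322 + 0.64·0.678
      = 0.02254 + 0.43392 = 0.45646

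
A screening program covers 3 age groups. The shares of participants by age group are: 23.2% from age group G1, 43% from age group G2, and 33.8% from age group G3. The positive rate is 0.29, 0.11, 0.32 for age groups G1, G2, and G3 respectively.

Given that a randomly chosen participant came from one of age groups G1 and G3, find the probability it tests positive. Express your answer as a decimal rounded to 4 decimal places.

0.3078

Let S = {G1, G3}.
P(S) = 0.232 + 0.338 = 0.57.
P(T ∩ S) = 0.29·0.232 + 0.32·0.338 = 0.06728 + 0.10816 = 0.17544.
P(T | S) = 0.17544 / 0.57 = 0.307789…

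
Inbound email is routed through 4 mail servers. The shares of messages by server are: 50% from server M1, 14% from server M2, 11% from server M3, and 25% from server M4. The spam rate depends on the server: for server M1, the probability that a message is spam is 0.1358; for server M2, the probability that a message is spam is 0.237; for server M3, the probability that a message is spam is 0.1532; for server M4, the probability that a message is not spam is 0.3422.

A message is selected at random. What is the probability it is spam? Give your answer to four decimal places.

P(S) ≈ 0.2824

P(S|M4) = 1 − 0.3422 = 0.6578.
P(S) = P(S|M1)·P(M1) + P(S|M2)·P(M2) + P(S|M3)·P(M3) + P(S|M4)·P(M4)
      = 0.1358·0.5 + 0.237·0.14 + 0.1532·0.11 + 0.6578·0.25
      = 0.0679 + 0.03318 + 0.016852 + 0.16445 = 0.282382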